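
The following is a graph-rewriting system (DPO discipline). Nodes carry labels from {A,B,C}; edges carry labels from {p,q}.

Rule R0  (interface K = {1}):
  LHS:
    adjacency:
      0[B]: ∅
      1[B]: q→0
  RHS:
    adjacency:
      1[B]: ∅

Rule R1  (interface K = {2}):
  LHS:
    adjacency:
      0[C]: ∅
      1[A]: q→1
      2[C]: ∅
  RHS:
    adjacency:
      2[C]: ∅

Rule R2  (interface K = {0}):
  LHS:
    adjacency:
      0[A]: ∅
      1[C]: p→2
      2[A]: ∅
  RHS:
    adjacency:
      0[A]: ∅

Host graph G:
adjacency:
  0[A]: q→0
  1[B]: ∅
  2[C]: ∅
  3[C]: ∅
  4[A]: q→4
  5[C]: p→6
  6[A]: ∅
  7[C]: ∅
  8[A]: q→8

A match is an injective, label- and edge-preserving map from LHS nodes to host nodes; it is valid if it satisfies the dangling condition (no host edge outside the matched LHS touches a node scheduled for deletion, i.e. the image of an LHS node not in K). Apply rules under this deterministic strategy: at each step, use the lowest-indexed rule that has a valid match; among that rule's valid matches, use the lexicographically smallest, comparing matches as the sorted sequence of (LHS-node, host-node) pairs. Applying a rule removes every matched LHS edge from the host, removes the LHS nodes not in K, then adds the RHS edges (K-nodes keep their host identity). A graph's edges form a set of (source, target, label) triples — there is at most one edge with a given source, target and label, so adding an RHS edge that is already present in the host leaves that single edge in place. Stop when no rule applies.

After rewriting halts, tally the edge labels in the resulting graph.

start.  V:9 E:4  edges: 0-q->0 4-q->4 5-p->6 8-q->8
1. fire R1 via {0↦2, 1↦0, 2↦3}  →  V:7 E:3  edges: 4-q->4 5-p->6 8-q->8
2. fire R1 via {0↦3, 1↦4, 2↦5}  →  V:5 E:2  edges: 5-p->6 8-q->8
3. fire R1 via {0↦7, 1↦8, 2↦5}  →  V:3 E:1  edges: 5-p->6
normal form: no rule applies after step 3
NF edges: [(5, 6, 'p')]

Answer: p:1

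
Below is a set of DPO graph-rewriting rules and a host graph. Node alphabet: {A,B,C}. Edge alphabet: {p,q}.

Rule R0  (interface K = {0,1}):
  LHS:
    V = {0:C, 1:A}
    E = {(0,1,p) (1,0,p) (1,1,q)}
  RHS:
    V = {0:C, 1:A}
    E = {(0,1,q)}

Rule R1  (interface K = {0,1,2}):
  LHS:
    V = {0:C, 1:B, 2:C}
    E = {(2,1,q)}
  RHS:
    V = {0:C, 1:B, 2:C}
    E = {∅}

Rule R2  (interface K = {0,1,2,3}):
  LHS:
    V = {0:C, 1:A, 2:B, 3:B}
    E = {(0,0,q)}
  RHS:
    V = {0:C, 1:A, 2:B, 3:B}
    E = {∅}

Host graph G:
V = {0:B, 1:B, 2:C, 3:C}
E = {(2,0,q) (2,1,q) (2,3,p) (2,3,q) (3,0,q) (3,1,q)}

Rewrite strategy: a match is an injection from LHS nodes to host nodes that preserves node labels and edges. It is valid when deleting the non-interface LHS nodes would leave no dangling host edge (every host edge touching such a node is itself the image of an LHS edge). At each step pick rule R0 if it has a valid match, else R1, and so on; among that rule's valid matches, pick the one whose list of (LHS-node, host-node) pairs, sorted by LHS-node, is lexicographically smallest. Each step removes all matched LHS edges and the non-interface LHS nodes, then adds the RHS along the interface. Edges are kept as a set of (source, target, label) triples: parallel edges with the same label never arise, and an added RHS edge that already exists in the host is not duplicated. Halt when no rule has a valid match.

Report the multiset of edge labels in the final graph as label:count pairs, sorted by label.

Answer: p:1 q:1

Steps:
[0] host  ⇒  4 nodes, 6 edges  {2-q->0 2-q->1 2-p->3 2-q->3 3-q->0 3-q->1}
[1] R1 @ {0↦2, 1↦0, 2↦3}  ⇒  4 nodes, 5 edges  {2-q->0 2-q->1 2-p->3 2-q->3 3-q->1}
[2] R1 @ {0↦2, 1↦1, 2↦3}  ⇒  4 nodes, 4 edges  {2-q->0 2-q->1 2-p->3 2-q->3}
[3] R1 @ {0↦3, 1↦0, 2↦2}  ⇒  4 nodes, 3 edges  {2-q->1 2-p->3 2-q->3}
[4] R1 @ {0↦3, 1↦1, 2↦2}  ⇒  4 nodes, 2 edges  {2-p->3 2-q->3}
final graph: no rule applies after step 4
NF edges: [(2, 3, 'p'), (2, 3, 'q')]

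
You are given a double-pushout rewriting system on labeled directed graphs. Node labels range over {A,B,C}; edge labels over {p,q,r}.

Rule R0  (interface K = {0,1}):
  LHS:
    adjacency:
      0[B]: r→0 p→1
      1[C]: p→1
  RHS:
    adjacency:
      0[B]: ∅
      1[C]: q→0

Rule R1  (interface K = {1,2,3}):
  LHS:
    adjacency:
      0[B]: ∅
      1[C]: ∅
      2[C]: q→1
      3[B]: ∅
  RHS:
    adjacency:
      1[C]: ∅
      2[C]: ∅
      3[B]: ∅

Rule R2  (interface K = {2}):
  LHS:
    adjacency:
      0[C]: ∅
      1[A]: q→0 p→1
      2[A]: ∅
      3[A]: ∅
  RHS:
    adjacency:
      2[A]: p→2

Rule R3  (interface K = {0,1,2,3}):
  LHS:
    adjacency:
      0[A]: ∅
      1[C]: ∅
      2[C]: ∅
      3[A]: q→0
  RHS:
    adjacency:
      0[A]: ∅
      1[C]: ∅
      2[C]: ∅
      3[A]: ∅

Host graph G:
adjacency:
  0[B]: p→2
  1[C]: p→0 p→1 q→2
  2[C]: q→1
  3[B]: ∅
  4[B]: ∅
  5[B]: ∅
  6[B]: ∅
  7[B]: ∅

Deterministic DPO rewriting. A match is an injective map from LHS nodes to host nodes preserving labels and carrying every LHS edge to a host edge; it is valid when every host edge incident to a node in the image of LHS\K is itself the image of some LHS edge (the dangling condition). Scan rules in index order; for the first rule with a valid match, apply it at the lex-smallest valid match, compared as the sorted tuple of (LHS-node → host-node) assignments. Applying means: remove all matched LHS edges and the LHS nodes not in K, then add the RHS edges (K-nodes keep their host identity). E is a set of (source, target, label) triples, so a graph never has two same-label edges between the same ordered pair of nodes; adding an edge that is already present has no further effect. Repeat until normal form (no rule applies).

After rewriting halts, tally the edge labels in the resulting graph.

start.  V:8 E:5  edges: 0-p->2 1-p->0 1-p->1 1-q->2 2-q->1
1. fire R1 via {0↦3, 1↦1, 2↦2, 3↦0}  →  V:7 E:4  edges: 0-p->2 1-p->0 1-p->1 1-q->2
2. fire R1 via {0↦4, 1↦2, 2↦1, 3↦0}  →  V:6 E:3  edges: 0-p->2 1-p->0 1-p->1
final graph: no rule applies after step 2
NF edges: [(0, 2, 'p'), (1, 0, 'p'), (1, 1, 'p')]

Answer: p:3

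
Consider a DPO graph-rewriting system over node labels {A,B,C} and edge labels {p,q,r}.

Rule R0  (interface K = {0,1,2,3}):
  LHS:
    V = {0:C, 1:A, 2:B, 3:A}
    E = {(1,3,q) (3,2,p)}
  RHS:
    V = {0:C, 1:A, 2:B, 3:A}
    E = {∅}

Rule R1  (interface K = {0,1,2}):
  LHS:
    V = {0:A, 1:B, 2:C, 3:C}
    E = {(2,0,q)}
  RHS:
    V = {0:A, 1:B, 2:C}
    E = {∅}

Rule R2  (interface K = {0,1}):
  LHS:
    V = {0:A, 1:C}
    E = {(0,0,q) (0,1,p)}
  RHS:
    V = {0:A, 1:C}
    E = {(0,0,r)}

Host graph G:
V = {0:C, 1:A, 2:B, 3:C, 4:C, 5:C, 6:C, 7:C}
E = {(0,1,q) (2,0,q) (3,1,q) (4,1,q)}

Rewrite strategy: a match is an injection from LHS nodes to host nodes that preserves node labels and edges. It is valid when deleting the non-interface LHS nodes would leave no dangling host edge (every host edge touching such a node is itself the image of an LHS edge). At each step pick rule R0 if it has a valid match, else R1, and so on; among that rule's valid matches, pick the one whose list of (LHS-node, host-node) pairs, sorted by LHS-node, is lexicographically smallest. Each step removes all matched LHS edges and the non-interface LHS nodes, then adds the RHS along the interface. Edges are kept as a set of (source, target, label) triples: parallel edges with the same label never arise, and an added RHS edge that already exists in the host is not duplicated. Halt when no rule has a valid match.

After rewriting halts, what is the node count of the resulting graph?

start.  V:8 E:4  edges: 0-q->1 2-q->0 3-q->1 4-q->1
1. fire R1 via {0↦1, 1↦2, 2↦0, 3↦5}  →  V:7 E:3  edges: 2-q->0 3-q->1 4-q->1
2. fire R1 via {0↦1, 1↦2, 2↦3, 3↦6}  →  V:6 E:2  edges: 2-q->0 4-q->1
3. fire R1 via {0↦1, 1↦2, 2↦4, 3↦3}  →  V:5 E:1  edges: 2-q->0
normal form: no rule applies after step 3
NF nodes: {0:C, 1:A, 2:B, 4:C, 7:C}

Answer: 5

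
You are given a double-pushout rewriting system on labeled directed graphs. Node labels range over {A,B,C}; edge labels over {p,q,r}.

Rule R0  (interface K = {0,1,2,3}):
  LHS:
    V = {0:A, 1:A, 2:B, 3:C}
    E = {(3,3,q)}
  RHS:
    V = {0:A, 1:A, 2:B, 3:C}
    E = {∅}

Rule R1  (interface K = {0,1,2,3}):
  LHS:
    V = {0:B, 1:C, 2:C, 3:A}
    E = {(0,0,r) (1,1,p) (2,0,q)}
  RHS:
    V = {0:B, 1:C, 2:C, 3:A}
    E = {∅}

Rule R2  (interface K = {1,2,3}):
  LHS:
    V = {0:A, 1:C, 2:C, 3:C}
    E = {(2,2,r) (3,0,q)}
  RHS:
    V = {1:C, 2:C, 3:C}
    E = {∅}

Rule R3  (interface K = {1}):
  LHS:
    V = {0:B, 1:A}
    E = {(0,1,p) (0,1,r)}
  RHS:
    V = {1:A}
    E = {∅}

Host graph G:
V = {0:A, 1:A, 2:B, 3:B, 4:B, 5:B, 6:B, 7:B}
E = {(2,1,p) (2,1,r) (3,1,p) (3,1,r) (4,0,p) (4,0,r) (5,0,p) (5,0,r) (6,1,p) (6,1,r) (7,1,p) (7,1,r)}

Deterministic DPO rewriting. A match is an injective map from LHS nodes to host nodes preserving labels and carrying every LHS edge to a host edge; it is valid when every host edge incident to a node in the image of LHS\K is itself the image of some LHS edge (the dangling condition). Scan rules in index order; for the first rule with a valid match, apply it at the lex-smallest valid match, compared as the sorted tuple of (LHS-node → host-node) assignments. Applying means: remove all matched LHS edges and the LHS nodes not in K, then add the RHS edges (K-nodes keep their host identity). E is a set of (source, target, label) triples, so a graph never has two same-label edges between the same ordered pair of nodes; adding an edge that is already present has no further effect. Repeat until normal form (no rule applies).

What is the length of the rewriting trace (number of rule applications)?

start.  V:8 E:12  edges: 2-p->1 2-r->1 3-p->1 3-r->1 4-p->0 4-r->0 5-p->0 5-r->0 6-p->1 6-r->1 7-p->1 7-r->1
1. fire R3 via {0↦2, 1↦1}  →  V:7 E:10  edges: 3-p->1 3-r->1 4-p->0 4-r->0 5-p->0 5-r->0 6-p->1 6-r->1 7-p->1 7-r->1
2. fire R3 via {0↦3, 1↦1}  →  V:6 E:8  edges: 4-p->0 4-r->0 5-p->0 5-r->0 6-p->1 6-r->1 7-p->1 7-r->1
3. fire R3 via {0↦4, 1↦0}  →  V:5 E:6  edges: 5-p->0 5-r->0 6-p->1 6-r->1 7-p->1 7-r->1
4. fire R3 via {0↦5, 1↦0}  →  V:4 E:4  edges: 6-p->1 6-r->1 7-p->1 7-r->1
5. fire R3 via {0↦6, 1↦1}  →  V:3 E:2  edges: 7-p->1 7-r->1
6. fire R3 via {0↦7, 1↦1}  →  V:2 E:0  edges: ∅
normal form: no rule applies after step 6

Answer: 6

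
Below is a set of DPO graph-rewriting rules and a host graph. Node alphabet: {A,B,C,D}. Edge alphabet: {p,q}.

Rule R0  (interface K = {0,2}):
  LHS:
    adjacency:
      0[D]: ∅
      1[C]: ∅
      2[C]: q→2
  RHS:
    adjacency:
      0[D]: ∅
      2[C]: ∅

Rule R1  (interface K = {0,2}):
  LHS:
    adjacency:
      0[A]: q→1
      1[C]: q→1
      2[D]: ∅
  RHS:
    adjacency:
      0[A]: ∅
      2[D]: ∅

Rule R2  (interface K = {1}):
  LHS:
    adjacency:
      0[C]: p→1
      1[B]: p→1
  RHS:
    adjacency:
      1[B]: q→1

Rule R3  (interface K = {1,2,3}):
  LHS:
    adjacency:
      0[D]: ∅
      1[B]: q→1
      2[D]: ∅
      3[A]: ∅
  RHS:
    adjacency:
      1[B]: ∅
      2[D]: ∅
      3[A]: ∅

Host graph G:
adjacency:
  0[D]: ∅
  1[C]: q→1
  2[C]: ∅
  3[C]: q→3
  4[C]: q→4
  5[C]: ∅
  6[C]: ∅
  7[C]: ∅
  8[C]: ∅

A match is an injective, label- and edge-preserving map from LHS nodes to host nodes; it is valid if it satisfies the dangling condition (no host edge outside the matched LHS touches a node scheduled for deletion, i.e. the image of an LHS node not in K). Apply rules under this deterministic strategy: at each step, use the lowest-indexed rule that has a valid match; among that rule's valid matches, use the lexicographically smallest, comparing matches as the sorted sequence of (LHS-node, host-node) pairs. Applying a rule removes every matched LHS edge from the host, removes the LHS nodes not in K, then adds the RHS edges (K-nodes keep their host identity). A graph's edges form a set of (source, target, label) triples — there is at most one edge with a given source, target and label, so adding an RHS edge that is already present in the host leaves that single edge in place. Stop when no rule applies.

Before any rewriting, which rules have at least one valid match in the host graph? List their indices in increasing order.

R0: 15 valid matches — {0↦0, 1↦2, 2↦1}, {0↦0, 1↦2, 2↦3}, {0↦0, 1↦2, 2↦4} (+12 more)
R1: no valid match — LHS pattern not found
R2: no valid match — LHS pattern not found
R3: no valid match — LHS pattern not found

Answer: [R0]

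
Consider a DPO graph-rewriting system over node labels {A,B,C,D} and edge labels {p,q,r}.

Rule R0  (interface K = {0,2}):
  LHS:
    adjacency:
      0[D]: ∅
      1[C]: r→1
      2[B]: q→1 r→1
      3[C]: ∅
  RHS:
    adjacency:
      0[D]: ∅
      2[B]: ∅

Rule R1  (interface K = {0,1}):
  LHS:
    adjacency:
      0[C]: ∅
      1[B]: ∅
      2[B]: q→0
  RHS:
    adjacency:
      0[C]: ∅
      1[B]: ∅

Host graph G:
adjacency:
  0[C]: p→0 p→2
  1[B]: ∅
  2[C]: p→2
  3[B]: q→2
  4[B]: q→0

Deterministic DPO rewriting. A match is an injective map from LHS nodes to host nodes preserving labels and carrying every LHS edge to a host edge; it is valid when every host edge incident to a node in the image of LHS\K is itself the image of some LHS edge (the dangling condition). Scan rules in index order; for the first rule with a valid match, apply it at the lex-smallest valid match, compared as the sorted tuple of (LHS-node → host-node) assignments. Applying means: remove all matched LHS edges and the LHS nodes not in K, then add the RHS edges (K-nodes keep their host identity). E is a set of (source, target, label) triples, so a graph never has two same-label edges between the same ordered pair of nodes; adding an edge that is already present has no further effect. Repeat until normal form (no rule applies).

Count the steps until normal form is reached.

Answer: 2

Derivation:
[0] host  ⇒  5 nodes, 5 edges  {0-p->0 0-p->2 2-p->2 3-q->2 4-q->0}
[1] R1 @ {0↦0, 1↦1, 2↦4}  ⇒  4 nodes, 4 edges  {0-p->0 0-p->2 2-p->2 3-q->2}
[2] R1 @ {0↦2, 1↦1, 2↦3}  ⇒  3 nodes, 3 edges  {0-p->0 0-p->2 2-p->2}
normal form: no rule applies after step 2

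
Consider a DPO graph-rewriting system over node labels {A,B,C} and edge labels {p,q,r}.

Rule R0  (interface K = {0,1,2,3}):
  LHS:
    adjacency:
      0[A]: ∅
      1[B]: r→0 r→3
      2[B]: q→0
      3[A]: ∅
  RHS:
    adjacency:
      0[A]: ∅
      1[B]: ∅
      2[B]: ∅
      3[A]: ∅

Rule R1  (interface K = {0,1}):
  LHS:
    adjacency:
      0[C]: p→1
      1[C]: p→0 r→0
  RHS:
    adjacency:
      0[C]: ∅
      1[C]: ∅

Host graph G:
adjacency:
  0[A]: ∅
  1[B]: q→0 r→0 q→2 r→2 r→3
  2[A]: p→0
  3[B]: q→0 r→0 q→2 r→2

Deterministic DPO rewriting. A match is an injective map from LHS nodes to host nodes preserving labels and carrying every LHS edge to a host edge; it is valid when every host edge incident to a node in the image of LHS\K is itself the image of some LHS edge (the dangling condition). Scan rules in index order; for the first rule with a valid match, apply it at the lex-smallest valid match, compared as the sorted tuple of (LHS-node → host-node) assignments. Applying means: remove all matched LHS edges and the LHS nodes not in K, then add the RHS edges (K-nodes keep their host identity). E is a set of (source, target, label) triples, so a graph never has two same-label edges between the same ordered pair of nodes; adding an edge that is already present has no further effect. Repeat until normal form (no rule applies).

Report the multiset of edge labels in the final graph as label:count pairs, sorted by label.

Answer: p:1 q:2 r:1

Rewrite trace:
[0] host  ⇒  4 nodes, 10 edges  {1-q->0 1-r->0 1-q->2 1-r->2 1-r->3 2-p->0 3-q->0 3-r->0 3-q->2 3-r->2}
[1] R0 @ {0↦0, 1↦1, 2↦3, 3↦2}  ⇒  4 nodes, 7 edges  {1-q->0 1-q->2 1-r->3 2-p->0 3-r->0 3-q->2 3-r->2}
[2] R0 @ {0↦0, 1↦3, 2↦1, 3↦2}  ⇒  4 nodes, 4 edges  {1-q->2 1-r->3 2-p->0 3-q->2}
halt: no rule applies after step 2
NF edges: [(1, 2, 'q'), (1, 3, 'r'), (2, 0, 'p'), (3, 2, 'q')]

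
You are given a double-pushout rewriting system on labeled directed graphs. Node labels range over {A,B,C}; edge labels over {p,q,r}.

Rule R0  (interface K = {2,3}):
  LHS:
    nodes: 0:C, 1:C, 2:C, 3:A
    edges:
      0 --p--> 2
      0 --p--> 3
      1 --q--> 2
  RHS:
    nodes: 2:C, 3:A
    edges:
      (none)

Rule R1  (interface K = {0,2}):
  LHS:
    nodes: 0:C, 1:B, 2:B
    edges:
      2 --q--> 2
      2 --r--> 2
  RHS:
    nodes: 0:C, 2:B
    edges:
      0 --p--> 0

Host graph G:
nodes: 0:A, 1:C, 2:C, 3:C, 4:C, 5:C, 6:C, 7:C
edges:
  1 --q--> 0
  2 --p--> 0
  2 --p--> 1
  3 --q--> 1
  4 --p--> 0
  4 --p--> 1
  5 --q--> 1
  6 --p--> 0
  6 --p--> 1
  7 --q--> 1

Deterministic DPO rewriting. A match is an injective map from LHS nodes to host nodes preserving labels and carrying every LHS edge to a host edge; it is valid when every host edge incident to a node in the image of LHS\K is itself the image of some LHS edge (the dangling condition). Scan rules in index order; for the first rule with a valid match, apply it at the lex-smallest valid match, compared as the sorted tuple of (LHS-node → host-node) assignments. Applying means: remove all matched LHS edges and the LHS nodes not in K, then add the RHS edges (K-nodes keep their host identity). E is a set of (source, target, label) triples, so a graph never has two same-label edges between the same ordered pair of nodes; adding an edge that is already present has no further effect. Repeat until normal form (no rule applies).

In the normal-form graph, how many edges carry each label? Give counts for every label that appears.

Answer: q:1

Derivation:
start.  V:8 E:10  edges: 1-q->0 2-p->0 2-p->1 3-q->1 4-p->0 4-p->1 5-q->1 6-p->0 6-p->1 7-q->1
1. fire R0 via {0↦2, 1↦3, 2↦1, 3↦0}  →  V:6 E:7  edges: 1-q->0 4-p->0 4-p->1 5-q->1 6-p->0 6-p->1 7-q->1
2. fire R0 via {0↦4, 1↦5, 2↦1, 3↦0}  →  V:4 E:4  edges: 1-q->0 6-p->0 6-p->1 7-q->1
3. fire R0 via {0↦6, 1↦7, 2↦1, 3↦0}  →  V:2 E:1  edges: 1-q->0
normal form: no rule applies after step 3
NF edges: [(1, 0, 'q')]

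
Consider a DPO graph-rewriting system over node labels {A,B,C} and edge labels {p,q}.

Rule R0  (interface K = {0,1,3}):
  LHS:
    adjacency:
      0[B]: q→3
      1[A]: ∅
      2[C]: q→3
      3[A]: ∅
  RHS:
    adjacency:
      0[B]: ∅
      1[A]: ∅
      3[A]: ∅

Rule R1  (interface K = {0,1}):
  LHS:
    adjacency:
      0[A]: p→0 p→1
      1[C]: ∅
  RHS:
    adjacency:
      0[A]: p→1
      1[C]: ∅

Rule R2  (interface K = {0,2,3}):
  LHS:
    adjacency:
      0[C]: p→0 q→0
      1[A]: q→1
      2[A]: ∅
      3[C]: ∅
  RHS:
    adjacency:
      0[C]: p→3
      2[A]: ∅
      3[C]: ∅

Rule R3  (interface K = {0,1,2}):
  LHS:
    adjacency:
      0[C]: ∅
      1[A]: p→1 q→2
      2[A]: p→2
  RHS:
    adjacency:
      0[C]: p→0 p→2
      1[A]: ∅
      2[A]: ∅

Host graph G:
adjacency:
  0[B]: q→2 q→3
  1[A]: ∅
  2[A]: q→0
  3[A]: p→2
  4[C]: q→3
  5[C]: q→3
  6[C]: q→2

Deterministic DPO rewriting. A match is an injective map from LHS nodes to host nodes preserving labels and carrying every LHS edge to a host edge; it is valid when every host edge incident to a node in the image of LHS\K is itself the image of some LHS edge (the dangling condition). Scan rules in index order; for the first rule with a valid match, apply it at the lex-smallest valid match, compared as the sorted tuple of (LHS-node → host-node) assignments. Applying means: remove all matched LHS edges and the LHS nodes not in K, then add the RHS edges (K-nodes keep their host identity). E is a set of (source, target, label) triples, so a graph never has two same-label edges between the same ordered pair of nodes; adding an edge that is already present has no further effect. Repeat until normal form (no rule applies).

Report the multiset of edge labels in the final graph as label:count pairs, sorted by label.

[0] host  ⇒  7 nodes, 7 edges  {0-q->2 0-q->3 2-q->0 3-p->2 4-q->3 5-q->3 6-q->2}
[1] R0 @ {0↦0, 1↦1, 2↦4, 3↦3}  ⇒  6 nodes, 5 edges  {0-q->2 2-q->0 3-p->2 5-q->3 6-q->2}
[2] R0 @ {0↦0, 1↦1, 2↦6, 3↦2}  ⇒  5 nodes, 3 edges  {2-q->0 3-p->2 5-q->3}
halt: no rule applies after step 2
NF edges: [(2, 0, 'q'), (3, 2, 'p'), (5, 3, 'q')]

Answer: p:1 q:2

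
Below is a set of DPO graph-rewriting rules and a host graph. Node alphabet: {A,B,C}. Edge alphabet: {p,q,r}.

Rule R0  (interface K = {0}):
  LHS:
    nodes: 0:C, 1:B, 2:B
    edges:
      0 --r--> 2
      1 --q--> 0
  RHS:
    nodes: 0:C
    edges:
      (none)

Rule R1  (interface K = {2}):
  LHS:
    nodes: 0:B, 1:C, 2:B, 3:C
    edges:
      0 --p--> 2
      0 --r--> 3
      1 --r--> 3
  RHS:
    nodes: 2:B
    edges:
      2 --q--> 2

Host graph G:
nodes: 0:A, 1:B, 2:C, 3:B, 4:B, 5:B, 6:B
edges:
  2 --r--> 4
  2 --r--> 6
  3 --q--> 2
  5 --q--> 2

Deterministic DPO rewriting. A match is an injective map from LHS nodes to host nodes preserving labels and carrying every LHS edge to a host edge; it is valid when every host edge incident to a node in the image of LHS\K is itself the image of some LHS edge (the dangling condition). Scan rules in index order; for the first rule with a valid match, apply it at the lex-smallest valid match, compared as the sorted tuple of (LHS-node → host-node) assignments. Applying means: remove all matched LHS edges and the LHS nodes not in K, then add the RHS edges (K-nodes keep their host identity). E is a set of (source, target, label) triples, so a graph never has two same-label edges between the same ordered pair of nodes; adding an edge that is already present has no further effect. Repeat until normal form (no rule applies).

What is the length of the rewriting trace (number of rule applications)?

Answer: 2

Steps:
initial: |V|=7 |E|=4  E = 2-r->4 2-r->6 3-q->2 5-q->2
step 1: apply R0 at {0↦2, 1↦3, 2↦4}  → |V|=5 |E|=2  E = 2-r->6 5-q->2
step 2: apply R0 at {0↦2, 1↦5, 2↦6}  → |V|=3 |E|=0  E = ∅
normal form: no rule applies after step 2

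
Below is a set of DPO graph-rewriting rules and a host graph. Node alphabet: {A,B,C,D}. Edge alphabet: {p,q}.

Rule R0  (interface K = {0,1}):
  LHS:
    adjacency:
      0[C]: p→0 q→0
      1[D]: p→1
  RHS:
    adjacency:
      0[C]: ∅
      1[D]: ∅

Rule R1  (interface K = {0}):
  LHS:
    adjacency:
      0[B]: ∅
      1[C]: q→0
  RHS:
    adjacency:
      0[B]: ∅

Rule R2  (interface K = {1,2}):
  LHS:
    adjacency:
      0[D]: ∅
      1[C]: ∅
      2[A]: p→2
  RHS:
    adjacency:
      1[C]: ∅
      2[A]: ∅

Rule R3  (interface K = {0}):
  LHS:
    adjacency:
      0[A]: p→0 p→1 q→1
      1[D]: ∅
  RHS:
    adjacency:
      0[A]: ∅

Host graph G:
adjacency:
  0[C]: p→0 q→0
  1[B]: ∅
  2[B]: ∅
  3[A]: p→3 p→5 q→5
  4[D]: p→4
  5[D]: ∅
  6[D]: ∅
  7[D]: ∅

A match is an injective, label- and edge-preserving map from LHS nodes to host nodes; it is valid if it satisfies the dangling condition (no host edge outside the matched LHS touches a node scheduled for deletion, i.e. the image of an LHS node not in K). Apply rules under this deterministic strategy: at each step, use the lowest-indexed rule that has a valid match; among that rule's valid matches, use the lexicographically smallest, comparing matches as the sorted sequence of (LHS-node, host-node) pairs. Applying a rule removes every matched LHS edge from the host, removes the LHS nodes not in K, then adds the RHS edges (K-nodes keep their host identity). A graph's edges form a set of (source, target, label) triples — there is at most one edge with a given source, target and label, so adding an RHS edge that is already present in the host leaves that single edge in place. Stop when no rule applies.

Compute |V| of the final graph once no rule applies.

Answer: 7

Steps:
start.  V:8 E:6  edges: 0-p->0 0-q->0 3-p->3 3-p->5 3-q->5 4-p->4
1. fire R0 via {0↦0, 1↦4}  →  V:8 E:3  edges: 3-p->3 3-p->5 3-q->5
2. fire R2 via {0↦4, 1↦0, 2↦3}  →  V:7 E:2  edges: 3-p->5 3-q->5
final graph: no rule applies after step 2
NF nodes: {0:C, 1:B, 2:B, 3:A, 5:D, 6:D, 7:D}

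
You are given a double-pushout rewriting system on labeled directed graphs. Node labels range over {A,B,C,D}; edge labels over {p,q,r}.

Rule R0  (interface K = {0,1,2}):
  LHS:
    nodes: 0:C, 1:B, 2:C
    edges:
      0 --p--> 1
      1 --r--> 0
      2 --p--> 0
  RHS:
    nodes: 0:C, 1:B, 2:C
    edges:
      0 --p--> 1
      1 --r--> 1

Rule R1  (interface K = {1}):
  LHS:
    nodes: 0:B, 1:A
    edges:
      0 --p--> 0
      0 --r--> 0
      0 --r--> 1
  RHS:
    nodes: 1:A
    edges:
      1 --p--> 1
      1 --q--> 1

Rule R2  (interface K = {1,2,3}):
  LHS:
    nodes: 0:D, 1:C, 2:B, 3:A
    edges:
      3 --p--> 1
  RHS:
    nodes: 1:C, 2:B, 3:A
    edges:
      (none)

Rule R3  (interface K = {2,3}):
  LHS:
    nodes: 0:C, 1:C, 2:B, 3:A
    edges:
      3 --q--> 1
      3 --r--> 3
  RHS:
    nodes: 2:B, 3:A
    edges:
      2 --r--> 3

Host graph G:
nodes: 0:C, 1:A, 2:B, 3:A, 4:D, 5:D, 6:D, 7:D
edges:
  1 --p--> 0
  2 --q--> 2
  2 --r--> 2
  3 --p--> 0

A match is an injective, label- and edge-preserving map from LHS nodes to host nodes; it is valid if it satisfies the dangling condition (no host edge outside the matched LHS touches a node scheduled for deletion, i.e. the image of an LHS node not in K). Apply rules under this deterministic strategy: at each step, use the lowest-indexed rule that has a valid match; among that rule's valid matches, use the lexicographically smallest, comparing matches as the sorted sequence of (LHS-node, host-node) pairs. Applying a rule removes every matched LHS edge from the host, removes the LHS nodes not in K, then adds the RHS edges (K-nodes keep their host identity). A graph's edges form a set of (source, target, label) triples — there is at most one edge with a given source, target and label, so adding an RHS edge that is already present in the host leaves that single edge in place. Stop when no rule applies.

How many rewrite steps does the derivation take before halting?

[0] host  ⇒  8 nodes, 4 edges  {1-p->0 2-q->2 2-r->2 3-p->0}
[1] R2 @ {0↦4, 1↦0, 2↦2, 3↦1}  ⇒  7 nodes, 3 edges  {2-q->2 2-r->2 3-p->0}
[2] R2 @ {0↦5, 1↦0, 2↦2, 3↦3}  ⇒  6 nodes, 2 edges  {2-q->2 2-r->2}
halt: no rule applies after step 2

Answer: 2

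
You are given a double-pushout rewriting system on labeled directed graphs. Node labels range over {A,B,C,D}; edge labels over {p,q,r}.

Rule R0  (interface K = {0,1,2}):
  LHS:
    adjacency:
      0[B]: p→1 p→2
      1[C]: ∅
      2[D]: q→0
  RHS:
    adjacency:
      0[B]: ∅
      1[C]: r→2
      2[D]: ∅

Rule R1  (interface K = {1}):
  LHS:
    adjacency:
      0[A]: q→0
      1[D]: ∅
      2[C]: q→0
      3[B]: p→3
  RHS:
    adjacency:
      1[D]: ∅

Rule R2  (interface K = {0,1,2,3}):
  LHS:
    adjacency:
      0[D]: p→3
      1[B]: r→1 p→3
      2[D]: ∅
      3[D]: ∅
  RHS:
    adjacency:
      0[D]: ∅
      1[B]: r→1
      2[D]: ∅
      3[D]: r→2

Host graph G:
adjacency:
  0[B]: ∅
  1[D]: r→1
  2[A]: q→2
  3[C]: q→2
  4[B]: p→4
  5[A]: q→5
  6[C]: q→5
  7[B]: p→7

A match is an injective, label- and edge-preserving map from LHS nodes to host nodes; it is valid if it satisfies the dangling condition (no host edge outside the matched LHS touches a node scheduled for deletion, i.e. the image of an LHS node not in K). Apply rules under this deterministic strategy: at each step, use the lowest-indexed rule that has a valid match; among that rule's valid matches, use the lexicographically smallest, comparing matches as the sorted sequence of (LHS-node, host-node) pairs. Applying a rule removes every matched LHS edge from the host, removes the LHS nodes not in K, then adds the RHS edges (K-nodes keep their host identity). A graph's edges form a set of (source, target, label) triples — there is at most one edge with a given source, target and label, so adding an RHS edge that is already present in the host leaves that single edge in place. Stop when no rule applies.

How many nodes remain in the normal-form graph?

Answer: 2

Steps:
[0] host  ⇒  8 nodes, 7 edges  {1-r->1 2-q->2 3-q->2 4-p->4 5-q->5 6-q->5 7-p->7}
[1] R1 @ {0↦2, 1↦1, 2↦3, 3↦4}  ⇒  5 nodes, 4 edges  {1-r->1 5-q->5 6-q->5 7-p->7}
[2] R1 @ {0↦5, 1↦1, 2↦6, 3↦7}  ⇒  2 nodes, 1 edges  {1-r->1}
final graph: no rule applies after step 2
NF nodes: {0:B, 1:D}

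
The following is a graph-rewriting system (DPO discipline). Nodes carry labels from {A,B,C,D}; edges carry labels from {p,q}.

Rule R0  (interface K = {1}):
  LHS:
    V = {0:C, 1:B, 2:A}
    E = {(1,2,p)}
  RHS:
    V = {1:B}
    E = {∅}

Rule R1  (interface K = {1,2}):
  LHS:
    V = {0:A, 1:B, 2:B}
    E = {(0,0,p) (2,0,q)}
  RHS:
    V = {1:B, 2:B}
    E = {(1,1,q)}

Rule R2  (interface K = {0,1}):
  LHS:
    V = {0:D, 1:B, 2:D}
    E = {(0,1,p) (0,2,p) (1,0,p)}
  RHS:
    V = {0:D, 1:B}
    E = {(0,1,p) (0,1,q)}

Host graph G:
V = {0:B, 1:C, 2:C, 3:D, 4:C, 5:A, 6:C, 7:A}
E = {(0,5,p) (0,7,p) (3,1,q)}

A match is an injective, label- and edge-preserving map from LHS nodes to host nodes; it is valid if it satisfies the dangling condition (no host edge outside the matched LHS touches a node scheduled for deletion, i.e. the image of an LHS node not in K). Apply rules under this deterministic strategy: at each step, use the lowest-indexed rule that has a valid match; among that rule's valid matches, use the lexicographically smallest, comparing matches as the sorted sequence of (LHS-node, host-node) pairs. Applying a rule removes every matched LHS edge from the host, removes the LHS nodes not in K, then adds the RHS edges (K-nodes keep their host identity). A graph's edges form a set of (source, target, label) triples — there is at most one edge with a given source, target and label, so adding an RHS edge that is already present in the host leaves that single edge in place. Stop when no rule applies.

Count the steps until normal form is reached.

start.  V:8 E:3  edges: 0-p->5 0-p->7 3-q->1
1. fire R0 via {0↦2, 1↦0, 2↦5}  →  V:6 E:2  edges: 0-p->7 3-q->1
2. fire R0 via {0↦4, 1↦0, 2↦7}  →  V:4 E:1  edges: 3-q->1
halt: no rule applies after step 2

Answer: 2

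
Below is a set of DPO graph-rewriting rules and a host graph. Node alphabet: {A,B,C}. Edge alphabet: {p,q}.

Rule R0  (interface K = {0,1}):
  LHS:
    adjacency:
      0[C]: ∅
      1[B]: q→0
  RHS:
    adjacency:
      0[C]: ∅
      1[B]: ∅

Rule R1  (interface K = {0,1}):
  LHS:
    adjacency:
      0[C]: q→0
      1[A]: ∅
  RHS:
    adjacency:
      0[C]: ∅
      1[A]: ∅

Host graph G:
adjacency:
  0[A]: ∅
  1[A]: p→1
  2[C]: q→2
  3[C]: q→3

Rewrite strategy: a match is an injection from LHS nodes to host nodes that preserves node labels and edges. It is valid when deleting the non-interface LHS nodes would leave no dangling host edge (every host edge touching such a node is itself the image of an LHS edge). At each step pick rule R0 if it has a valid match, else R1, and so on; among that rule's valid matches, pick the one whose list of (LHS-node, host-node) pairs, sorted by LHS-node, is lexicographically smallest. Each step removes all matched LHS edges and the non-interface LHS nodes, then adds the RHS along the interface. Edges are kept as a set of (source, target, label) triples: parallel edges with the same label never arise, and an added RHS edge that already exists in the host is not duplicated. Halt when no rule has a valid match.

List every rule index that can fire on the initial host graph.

Answer: [R1]

Derivation:
R0: no valid match — LHS pattern not found
R1: 4 valid matches — {0↦2, 1↦0}, {0↦2, 1↦1}, {0↦3, 1↦0} (+1 more)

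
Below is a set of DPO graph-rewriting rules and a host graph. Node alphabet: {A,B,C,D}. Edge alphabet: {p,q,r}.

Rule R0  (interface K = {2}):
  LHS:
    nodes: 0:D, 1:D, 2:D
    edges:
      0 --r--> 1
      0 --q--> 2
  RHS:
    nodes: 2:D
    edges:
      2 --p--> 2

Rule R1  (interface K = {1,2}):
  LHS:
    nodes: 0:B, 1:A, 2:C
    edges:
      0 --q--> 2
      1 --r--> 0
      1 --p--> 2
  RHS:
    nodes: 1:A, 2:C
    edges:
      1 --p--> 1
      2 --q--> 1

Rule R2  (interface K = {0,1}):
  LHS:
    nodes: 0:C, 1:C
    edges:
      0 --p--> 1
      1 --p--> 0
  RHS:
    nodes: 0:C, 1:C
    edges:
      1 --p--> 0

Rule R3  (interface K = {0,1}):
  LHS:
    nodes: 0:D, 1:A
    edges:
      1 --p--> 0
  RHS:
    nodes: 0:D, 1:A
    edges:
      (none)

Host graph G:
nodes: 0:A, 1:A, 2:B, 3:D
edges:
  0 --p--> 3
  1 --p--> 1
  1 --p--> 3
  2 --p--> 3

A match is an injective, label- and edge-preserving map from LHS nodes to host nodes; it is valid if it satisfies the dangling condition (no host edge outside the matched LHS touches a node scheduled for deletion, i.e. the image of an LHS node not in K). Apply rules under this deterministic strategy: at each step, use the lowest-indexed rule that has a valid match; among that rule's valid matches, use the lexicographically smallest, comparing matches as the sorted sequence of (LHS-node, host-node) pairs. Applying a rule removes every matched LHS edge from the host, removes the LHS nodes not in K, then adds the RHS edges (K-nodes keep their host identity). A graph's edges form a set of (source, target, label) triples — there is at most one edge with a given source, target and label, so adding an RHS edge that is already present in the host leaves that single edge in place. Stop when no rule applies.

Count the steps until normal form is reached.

Answer: 2

Rewrite trace:
[0] host  ⇒  4 nodes, 4 edges  {0-p->3 1-p->1 1-p->3 2-p->3}
[1] R3 @ {0↦3, 1↦0}  ⇒  4 nodes, 3 edges  {1-p->1 1-p->3 2-p->3}
[2] R3 @ {0↦3, 1↦1}  ⇒  4 nodes, 2 edges  {1-p->1 2-p->3}
final graph: no rule applies after step 2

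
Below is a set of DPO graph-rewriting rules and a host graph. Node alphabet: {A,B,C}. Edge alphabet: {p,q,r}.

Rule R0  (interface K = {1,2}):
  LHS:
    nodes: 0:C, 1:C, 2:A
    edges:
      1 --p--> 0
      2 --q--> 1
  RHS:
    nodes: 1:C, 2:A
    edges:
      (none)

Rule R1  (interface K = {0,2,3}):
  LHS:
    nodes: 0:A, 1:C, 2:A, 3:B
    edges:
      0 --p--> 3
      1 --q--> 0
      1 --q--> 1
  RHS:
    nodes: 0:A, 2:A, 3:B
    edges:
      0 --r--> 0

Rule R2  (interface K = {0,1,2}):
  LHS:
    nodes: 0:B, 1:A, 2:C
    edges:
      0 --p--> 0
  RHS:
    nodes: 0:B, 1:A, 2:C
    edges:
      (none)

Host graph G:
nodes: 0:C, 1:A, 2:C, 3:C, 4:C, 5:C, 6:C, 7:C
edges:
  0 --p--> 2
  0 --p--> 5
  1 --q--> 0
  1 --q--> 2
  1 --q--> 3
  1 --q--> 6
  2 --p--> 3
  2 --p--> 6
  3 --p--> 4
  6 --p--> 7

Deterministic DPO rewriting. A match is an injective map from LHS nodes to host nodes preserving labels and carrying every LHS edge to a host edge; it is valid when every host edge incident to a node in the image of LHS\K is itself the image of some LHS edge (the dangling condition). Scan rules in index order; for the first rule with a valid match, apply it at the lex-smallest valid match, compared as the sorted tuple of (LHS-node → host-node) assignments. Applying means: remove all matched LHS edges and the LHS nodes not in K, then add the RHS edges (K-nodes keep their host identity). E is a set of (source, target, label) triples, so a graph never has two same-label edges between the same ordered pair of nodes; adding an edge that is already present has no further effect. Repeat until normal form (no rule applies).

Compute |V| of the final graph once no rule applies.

Answer: 4

Rewrite trace:
initial: |V|=8 |E|=10  E = 0-p->2 0-p->5 1-q->0 1-q->2 1-q->3 1-q->6 2-p->3 2-p->6 3-p->4 6-p->7
step 1: apply R0 at {0↦4, 1↦3, 2↦1}  → |V|=7 |E|=8  E = 0-p->2 0-p->5 1-q->0 1-q->2 1-q->6 2-p->3 2-p->6 6-p->7
step 2: apply R0 at {0↦3, 1↦2, 2↦1}  → |V|=6 |E|=6  E = 0-p->2 0-p->5 1-q->0 1-q->6 2-p->6 6-p->7
step 3: apply R0 at {0↦5, 1↦0, 2↦1}  → |V|=5 |E|=4  E = 0-p->2 1-q->6 2-p->6 6-p->7
step 4: apply R0 at {0↦7, 1↦6, 2↦1}  → |V|=4 |E|=2  E = 0-p->2 2-p->6
normal form: no rule applies after step 4
NF nodes: {0:C, 1:A, 2:C, 6:C}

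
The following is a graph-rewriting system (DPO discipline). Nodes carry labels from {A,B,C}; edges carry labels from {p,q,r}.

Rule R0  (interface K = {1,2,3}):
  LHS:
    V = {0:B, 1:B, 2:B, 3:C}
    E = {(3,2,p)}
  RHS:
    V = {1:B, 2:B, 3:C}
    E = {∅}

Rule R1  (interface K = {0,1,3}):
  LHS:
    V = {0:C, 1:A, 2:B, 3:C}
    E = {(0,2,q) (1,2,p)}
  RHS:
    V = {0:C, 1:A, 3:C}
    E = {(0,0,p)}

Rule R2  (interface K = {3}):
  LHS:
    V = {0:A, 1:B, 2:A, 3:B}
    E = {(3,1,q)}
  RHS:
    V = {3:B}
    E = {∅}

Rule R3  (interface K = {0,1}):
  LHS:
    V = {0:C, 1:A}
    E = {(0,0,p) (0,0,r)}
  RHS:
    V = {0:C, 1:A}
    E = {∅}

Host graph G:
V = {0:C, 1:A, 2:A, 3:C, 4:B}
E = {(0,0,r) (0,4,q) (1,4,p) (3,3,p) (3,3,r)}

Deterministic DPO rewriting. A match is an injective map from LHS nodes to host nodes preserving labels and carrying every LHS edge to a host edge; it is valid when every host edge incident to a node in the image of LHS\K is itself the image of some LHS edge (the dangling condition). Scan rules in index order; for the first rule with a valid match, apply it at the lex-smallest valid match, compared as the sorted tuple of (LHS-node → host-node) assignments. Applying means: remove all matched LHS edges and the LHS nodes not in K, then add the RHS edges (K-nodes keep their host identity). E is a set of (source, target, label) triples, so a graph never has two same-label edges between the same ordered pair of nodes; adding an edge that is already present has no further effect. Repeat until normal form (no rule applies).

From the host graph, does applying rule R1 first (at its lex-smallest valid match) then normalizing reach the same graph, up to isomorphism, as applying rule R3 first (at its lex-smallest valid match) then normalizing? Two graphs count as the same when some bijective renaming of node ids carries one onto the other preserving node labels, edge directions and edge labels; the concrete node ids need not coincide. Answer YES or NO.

branch R1-first: apply at {0↦0, 1↦1, 2↦4, 3↦3} → |E|=4, then 2 more step(s) → NF |V|=4 |E|=0 V={0:C, 1:A, 2:A, 3:C} E=∅
branch R3-first: apply at {0↦3, 1↦1} → |E|=3, then 2 more step(s) → NF |V|=4 |E|=0 V={0:C, 1:A, 2:A, 3:C} E=∅
graphs isomorphic (equal up to label-preserving node renaming)

Answer: YES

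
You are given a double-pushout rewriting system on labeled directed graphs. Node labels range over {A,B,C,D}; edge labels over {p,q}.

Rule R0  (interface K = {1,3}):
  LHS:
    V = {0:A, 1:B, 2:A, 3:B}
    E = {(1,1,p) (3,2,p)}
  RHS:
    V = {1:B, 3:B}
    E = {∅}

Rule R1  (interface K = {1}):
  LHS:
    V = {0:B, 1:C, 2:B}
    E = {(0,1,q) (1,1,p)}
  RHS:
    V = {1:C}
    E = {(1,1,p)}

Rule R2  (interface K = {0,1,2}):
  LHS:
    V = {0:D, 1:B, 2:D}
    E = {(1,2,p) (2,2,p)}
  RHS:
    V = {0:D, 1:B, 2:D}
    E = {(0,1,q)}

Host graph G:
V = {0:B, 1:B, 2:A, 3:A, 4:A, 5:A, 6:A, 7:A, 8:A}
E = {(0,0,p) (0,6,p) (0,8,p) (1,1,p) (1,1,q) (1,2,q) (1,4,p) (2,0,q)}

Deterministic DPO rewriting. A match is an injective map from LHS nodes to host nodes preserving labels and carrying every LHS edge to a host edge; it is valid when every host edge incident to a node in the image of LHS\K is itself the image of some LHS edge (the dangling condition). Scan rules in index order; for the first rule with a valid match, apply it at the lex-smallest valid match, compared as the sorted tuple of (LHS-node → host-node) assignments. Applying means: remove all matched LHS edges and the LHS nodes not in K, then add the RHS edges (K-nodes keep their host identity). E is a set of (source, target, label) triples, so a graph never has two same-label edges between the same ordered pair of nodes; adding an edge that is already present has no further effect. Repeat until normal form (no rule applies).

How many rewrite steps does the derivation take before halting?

Answer: 2

Rewrite trace:
initial: |V|=9 |E|=8  E = 0-p->0 0-p->6 0-p->8 1-p->1 1-q->1 1-q->2 1-p->4 2-q->0
step 1: apply R0 at {0↦3, 1↦0, 2↦4, 3↦1}  → |V|=7 |E|=6  E = 0-p->6 0-p->8 1-p->1 1-q->1 1-q->2 2-q->0
step 2: apply R0 at {0↦5, 1↦1, 2↦6, 3↦0}  → |V|=5 |E|=4  E = 0-p->8 1-q->1 1-q->2 2-q->0
final graph: no rule applies after step 2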